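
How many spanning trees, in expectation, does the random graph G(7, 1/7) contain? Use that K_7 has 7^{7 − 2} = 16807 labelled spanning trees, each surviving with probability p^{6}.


K_7 has 7^{7 − 2} = 16807 labelled spanning trees.
For each such spanning tree H, let X_H = 1 if all 6 edges of H are present in G. Then P[X_H = 1] = p^{6} = (1/7)^{6} = 1/117649.
Summing the indicators: E[X] = Σ_H E[X_H] = 16807 · p^{6} = 16807 · 1/117649 = 1/7.
Numerically: E[X] ≈ 0.14286.

E[X] = 16807 · (1/7)^{6} = 1/7 ≈ 0.14286.


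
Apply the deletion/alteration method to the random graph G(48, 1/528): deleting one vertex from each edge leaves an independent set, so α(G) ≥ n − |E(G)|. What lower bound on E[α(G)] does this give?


E[|E(G)|] = C(48, 2)·p = 1128 · (1/528) = 47/22.
E[α(G)] ≥ n − E[|E(G)|] = 48 − 47/22 = 1009/22.
Numerically: ≈ 45.863636.
(This is only a lower bound; the true E[α(G)] may be larger.)

E[α(G)] ≥ 1009/22 ≈ 45.863636.


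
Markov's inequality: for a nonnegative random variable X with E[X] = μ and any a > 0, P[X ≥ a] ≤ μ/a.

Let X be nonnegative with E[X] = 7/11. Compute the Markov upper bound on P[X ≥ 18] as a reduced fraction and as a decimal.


μ = E[X] = 7/11, a = 18.
Markov: P[X ≥ 18] ≤ μ/a = (7/11)/18 = 7/198.
Numerically: ≈ 0.03535.
(Since a = 18 > μ = 0.63636, the bound 7/198 is < 1 and informative.)

P[X ≥ 18] ≤ 7/198 ≈ 0.03535.


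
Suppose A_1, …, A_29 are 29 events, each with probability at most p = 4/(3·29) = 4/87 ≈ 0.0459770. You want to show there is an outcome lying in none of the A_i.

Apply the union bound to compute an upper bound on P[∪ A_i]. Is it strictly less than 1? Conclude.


Union bound: P[∪_{i=1}^{29} A_i] ≤ Σ_i P[A_i] ≤ 29·p = 29·(4/87) = 4/3.
Numerically: 4/3 ≈ 1.3333333.
Is 4/3 < 1? NO.
Since the bound 4/3 is ≥ 1, the union bound is uninformative here; it does NOT by itself certify existence.

29·p = 4/3 ≈ 1.3333333; existence NOT certified by the union bound.


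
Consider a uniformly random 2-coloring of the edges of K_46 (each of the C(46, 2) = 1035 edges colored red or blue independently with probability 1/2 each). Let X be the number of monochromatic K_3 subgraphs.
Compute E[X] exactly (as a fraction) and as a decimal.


Let X = Σ_S X_S over the C(46, 3) = 15180 subsets S of size 3, where X_S = 1 if the K_3 on S is monochromatic.
For a fixed S, the K_3 on S has C(3, 2) = 3 edges. P[all 3 edges red] = (1/2)^3, and likewise for blue, so P[monochromatic] = 2·(1/2)^3 = 2^{1 − 3} = 1/4.
Summing: E[X] = C(46, 3) · 2^{1 − 3} = 15180 · 1/4 = 3795.
Numerically: E[X] ≈ 3795.0000.

E[X] = C(46,3)·2^(1−C(3,2)) = 3795 ≈ 3795.0000.


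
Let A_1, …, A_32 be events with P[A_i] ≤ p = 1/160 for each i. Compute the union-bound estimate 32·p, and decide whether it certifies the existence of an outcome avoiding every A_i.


Union bound: P[∪_{i=1}^{32} A_i] ≤ Σ_i P[A_i] ≤ 32·p = 32·(1/160) = 1/5.
Numerically: 1/5 ≈ 0.200000.
Is 1/5 < 1? YES.
Since P[∪ A_i] ≤ 1/5 < 1, the complement has P[∩ A_i^c] ≥ 1 − 1/5 = 4/5 > 0, so some outcome avoids every A_i.

32·p = 1/5 ≈ 0.200000; existence CERTIFIED by the union bound.


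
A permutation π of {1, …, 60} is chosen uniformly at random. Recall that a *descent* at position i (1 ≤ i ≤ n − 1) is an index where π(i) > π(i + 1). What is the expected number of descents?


Write X = Σ X_I over i = 1, …, 59, with X_I the indicator of one descent.
There are 59 indicators.
For each fixed i, the pair (π(i), π(i+1)) is a uniformly random ordered pair of distinct values from {1, …, 60}; by symmetry P[π(i) > π(i+1)] = 1/2.
By linearity: E[X] = 59 · (1/2) = (60 − 1) · (1/2) = 59/2 ≈ 29.500.

E[X] = 59/2 = 29.500.


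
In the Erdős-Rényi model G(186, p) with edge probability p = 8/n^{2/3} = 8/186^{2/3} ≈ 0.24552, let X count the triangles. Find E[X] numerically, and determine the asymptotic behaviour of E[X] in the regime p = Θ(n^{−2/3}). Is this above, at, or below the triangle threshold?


Number of potential triangles: C(186, 3) = 1055240.
Each occurs with probability p³ ≈ (0.24552)³ ≈ 1.4799399e-02.
By linearity: E[X] = C(186, 3)·p³ ≈ 1055240 · 1.4799399e-02 ≈ 15616.91756.
Since α = 2/3 < 1, p = c/n^{2/3} ≫ 1/n is above the triangle threshold p ~ 1/n. Asymptotically E[X] ~ (c³/6)·n^{3(1−α)} = (8³/6)·n^{1} → ∞; triangles are abundant w.h.p.

E[X] ≈ 15616.91756; in regime p = Θ(1/n^{2/3}) E[X] diverges (above the triangle threshold p ~ 1/n).


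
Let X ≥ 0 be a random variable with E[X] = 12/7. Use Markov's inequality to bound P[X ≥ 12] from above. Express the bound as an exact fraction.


μ = E[X] = 12/7, a = 12.
Markov: P[X ≥ 12] ≤ μ/a = (12/7)/12 = 1/7.
Numerically: ≈ 0.14286.
(Since a = 12 > μ = 1.71429, the bound 1/7 is < 1 and informative.)

P[X ≥ 12] ≤ 1/7 ≈ 0.14286.


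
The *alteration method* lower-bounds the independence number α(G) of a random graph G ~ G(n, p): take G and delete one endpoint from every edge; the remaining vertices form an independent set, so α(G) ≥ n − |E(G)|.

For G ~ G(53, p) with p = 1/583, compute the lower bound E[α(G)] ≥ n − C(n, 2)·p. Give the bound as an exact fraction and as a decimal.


E[|E(G)|] = C(53, 2)·p = 1378 · (1/583) = 26/11.
E[α(G)] ≥ n − E[|E(G)|] = 53 − 26/11 = 557/11.
Numerically: ≈ 50.63636.
(This is only a lower bound; the true E[α(G)] may be larger.)

E[α(G)] ≥ 557/11 ≈ 50.63636.


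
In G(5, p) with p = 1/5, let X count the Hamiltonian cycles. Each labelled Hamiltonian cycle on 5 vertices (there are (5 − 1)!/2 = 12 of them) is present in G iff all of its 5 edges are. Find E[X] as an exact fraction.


K_5 has (5 − 1)!/2 = 12 labelled Hamiltonian cycles.
For each such Hamiltonian cycle H, let X_H = 1 if all 5 edges of H are present in G. Then P[X_H = 1] = p^{5} = (1/5)^{5} = 1/3125.
By linearity of expectation: E[X] = Σ_H E[X_H] = 12 · p^{5} = 12 · 1/3125 = 12/3125.
Numerically: E[X] ≈ 0.00384.

E[X] = 12 · (1/5)^{5} = 12/3125 ≈ 0.00384.


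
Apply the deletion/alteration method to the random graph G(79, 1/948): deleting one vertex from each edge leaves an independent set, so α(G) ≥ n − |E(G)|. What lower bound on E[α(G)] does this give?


E[|E(G)|] = C(79, 2)·p = 3081 · (1/948) = 13/4.
E[α(G)] ≥ n − E[|E(G)|] = 79 − 13/4 = 303/4.
Numerically: ≈ 75.750.
(This is only a lower bound; the true E[α(G)] may be larger.)

E[α(G)] ≥ 303/4 ≈ 75.750.


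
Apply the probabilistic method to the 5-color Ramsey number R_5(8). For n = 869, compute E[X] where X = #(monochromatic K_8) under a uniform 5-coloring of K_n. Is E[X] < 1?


E[X] = C(869, 8) · 5^{1 − 28} = 7809152053901931612 · 5^{−27} = 7809152053901931612/7450580596923828125.
As a reduced fraction: E[X] = 7809152053901931612/7450580596923828125 ≈ 1.0481.
Is E[X] < 1? NO.
Since E[X] ≥ 1, the first-moment bound is inconclusive at n = 869; it does NOT by itself certify R_5(8) > 869.

E[X] = 7809152053901931612/7450580596923828125 ≈ 1.0481; E[X] ≥ 1; first-moment method inconclusive here.


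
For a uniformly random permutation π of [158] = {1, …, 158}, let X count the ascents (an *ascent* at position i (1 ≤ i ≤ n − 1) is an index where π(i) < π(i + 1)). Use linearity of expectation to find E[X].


Write X = Σ X_I over i = 1, …, 157, with X_I the indicator of one ascent.
There are 157 indicators.
For each fixed i, the pair (π(i), π(i+1)) is a uniformly random ordered pair of distinct values from {1, …, 158}; by symmetry P[π(i) < π(i+1)] = 1/2.
By linearity: E[X] = 157 · (1/2) = (158 − 1) · (1/2) = 157/2 ≈ 78.5000.

E[X] = 157/2 = 78.5000.


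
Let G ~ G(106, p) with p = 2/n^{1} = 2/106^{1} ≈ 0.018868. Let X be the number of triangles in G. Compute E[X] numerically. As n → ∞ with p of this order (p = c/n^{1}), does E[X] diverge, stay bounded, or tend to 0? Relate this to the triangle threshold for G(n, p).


Number of potential triangles: C(106, 3) = 192920.
Each occurs with probability p³ ≈ (0.018868)³ ≈ 6.7169543e-06.
By linearity: E[X] = C(106, 3)·p³ ≈ 192920 · 6.7169543e-06 ≈ 1.29583.
Here α = 1, so p = 2/n is exactly at the triangle threshold p ~ 1/n. Asymptotically E[X] → c³/6 = 2³/6 = 4/3 ≈ 1.33333, a bounded constant. In this regime the triangle count is asymptotically Poisson(c³/6).

E[X] ≈ 1.29583; in regime p = Θ(1/n^{1}) E[X] stays bounded (at the triangle threshold p ~ 1/n).


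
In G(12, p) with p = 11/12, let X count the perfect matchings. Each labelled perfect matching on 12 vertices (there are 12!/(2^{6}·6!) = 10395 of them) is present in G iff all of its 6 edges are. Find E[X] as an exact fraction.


K_12 has 12!/(2^{6}·6!) = 10395 labelled perfect matchings.
For each such perfect matching H, let X_H = 1 if all 6 edges of H are present in G. Then P[X_H = 1] = p^{6} = (11/12)^{6} = 1771561/2985984.
By linearity of expectation: E[X] = Σ_H E[X_H] = 10395 · p^{6} = 10395 · 1771561/2985984 = 682050985/110592.
Numerically: E[X] ≈ 6167.3.

E[X] = 10395 · (11/12)^{6} = 682050985/110592 ≈ 6167.3.


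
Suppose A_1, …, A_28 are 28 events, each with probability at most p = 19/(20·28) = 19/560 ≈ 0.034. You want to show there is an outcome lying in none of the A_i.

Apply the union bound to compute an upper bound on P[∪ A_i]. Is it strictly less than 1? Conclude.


Union bound: P[∪_{i=1}^{28} A_i] ≤ Σ_i P[A_i] ≤ 28·p = 28·(19/560) = 19/20.
Numerically: 19/20 ≈ 0.950.
Is 19/20 < 1? YES.
Since P[∪ A_i] ≤ 19/20 < 1, the complement has P[∩ A_i^c] ≥ 1 − 19/20 = 1/20 > 0, so some outcome avoids every A_i.

28·p = 19/20 ≈ 0.950; existence CERTIFIED by the union bound.


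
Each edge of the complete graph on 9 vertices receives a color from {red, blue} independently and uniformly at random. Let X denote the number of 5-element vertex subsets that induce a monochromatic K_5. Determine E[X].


Let X = Σ_S X_S over the C(9, 5) = 126 subsets S of size 5, where X_S = 1 if the K_5 on S is monochromatic.
For a fixed S, the K_5 on S has C(5, 2) = 10 edges. P[all 10 edges red] = (1/2)^10, and likewise for blue, so P[monochromatic] = 2·(1/2)^10 = 2^{1 − 10} = 1/512.
Summing: E[X] = C(9, 5) · 2^{1 − 10} = 126 · 1/512 = 63/256.
Numerically: E[X] ≈ 0.246094.

E[X] = C(9,5)·2^(1−C(5,2)) = 63/256 ≈ 0.246094.


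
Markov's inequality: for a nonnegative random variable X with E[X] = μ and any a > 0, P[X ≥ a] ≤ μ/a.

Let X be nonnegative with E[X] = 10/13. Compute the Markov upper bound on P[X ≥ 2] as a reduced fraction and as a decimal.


μ = E[X] = 10/13, a = 2.
Markov: P[X ≥ 2] ≤ μ/a = (10/13)/2 = 5/13.
Numerically: ≈ 0.385.
(Since a = 2 > μ = 0.769, the bound 5/13 is < 1 and informative.)

P[X ≥ 2] ≤ 5/13 ≈ 0.385.


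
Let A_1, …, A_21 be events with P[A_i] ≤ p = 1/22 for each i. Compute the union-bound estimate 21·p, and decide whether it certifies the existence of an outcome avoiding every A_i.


Union bound: P[∪_{i=1}^{21} A_i] ≤ Σ_i P[A_i] ≤ 21·p = 21·(1/22) = 21/22.
Numerically: 21/22 ≈ 0.954545.
Is 21/22 < 1? YES.
Since P[∪ A_i] ≤ 21/22 < 1, the complement has P[∩ A_i^c] ≥ 1 − 21/22 = 1/22 > 0, so some outcome avoids every A_i.

21·p = 21/22 ≈ 0.954545; existence CERTIFIED by the union bound.


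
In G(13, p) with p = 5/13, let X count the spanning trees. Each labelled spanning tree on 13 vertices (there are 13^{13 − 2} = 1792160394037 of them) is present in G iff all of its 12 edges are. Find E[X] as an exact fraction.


K_13 has 13^{13 − 2} = 1792160394037 labelled spanning trees.
For each such spanning tree H, let X_H = 1 if all 12 edges of H are present in G. Then P[X_H = 1] = p^{12} = (5/13)^{12} = 244140625/23298085122481.
By linearity of expectation: E[X] = Σ_H E[X_H] = 1792160394037 · p^{12} = 1792160394037 · 244140625/23298085122481 = 244140625/13.
Numerically: E[X] ≈ 1.878e+07.

E[X] = 1792160394037 · (5/13)^{12} = 244140625/13 ≈ 1.878e+07.


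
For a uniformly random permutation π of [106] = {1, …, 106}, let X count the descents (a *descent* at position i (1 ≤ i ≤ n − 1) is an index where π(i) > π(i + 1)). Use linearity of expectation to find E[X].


Write X = Σ X_I over i = 1, …, 105, with X_I the indicator of one descent.
There are 105 indicators.
For each fixed i, the pair (π(i), π(i+1)) is a uniformly random ordered pair of distinct values from {1, …, 106}; by symmetry P[π(i) > π(i+1)] = 1/2.
By linearity: E[X] = 105 · (1/2) = (106 − 1) · (1/2) = 105/2 ≈ 52.500000.

E[X] = 105/2 = 52.500000.


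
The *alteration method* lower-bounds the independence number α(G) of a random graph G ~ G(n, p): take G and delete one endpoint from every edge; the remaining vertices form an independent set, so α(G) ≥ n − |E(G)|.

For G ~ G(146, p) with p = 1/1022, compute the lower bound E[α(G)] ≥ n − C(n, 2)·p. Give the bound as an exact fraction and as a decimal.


E[|E(G)|] = C(146, 2)·p = 10585 · (1/1022) = 145/14.
E[α(G)] ≥ n − E[|E(G)|] = 146 − 145/14 = 1899/14.
Numerically: ≈ 135.6429.
(This is only a lower bound; the true E[α(G)] may be larger.)

E[α(G)] ≥ 1899/14 ≈ 135.6429.


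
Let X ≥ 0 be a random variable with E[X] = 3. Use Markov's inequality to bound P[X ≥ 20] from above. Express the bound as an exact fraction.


μ = E[X] = 3, a = 20.
Markov: P[X ≥ 20] ≤ μ/a = (3)/20 = 3/20.
Numerically: ≈ 0.150.
(Since a = 20 > μ = 3.000, the bound 3/20 is < 1 and informative.)

P[X ≥ 20] ≤ 3/20 ≈ 0.150.


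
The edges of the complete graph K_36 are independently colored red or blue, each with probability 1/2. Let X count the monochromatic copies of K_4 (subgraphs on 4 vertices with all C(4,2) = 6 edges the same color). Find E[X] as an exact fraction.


Let X = Σ_S X_S over the C(36, 4) = 58905 subsets S of size 4, where X_S = 1 if the K_4 on S is monochromatic.
For a fixed S, the K_4 on S has C(4, 2) = 6 edges. P[all 6 edges red] = (1/2)^6, and likewise for blue, so P[monochromatic] = 2·(1/2)^6 = 2^{1 − 6} = 1/32.
Summing: E[X] = C(36, 4) · 2^{1 − 6} = 58905 · 1/32 = 58905/32.
Numerically: E[X] ≈ 1840.78125.

E[X] = C(36,4)·2^(1−C(4,2)) = 58905/32 ≈ 1840.78125.


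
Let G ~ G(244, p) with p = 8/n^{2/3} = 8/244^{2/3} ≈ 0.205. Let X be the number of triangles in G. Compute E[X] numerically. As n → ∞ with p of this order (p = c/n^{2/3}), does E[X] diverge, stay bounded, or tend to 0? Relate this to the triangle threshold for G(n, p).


Number of potential triangles: C(244, 3) = 2391444.
Each occurs with probability p³ ≈ (0.205)³ ≈ 8.59984e-03.
By linearity: E[X] = C(244, 3)·p³ ≈ 2391444 · 8.59984e-03 ≈ 20566.033.
Since α = 2/3 < 1, p = c/n^{2/3} ≫ 1/n is above the triangle threshold p ~ 1/n. Asymptotically E[X] ~ (c³/6)·n^{3(1−α)} = (8³/6)·n^{1} → ∞; triangles are abundant w.h.p.

E[X] ≈ 20566.033; in regime p = Θ(1/n^{2/3}) E[X] diverges (above the triangle threshold p ~ 1/n).


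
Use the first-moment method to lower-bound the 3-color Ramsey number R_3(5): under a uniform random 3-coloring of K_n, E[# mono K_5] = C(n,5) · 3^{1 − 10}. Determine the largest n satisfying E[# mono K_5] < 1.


We need C(n, 5) · 3^{1 − 10} < 1, i.e. C(n, 5) < 3^{10 − 1} = 19683.
Check values of n near the boundary:
  n = 14: C(14, 5) = 2002; 2002 < 19683? YES
  n = 15: C(15, 5) = 3003; 3003 < 19683? YES
  n = 16: C(16, 5) = 4368; 4368 < 19683? YES
  n = 17: C(17, 5) = 6188; 6188 < 19683? YES
  n = 18: C(18, 5) = 8568; 8568 < 19683? YES
  n = 19: C(19, 5) = 11628; 11628 < 19683? YES
  n = 20: C(20, 5) = 15504; 15504 < 19683? YES
  n = 21: C(21, 5) = 20349; 20349 < 19683? NO
  n = 22: C(22, 5) = 26334; 26334 < 19683? NO
  n = 23: C(23, 5) = 33649; 33649 < 19683? NO
The largest n with C(n, 5) < 19683 is n = 20 (where E[X] = 5168/6561 ≈ 0.788). Hence R_3(5) > 20, i.e. R_3(5) ≥ 21.

Largest n = 20; hence R_3(5) > 20.


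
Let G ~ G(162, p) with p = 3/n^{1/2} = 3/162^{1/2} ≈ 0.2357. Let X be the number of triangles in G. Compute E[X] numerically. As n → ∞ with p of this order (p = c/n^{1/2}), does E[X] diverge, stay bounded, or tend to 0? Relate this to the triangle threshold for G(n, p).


Number of potential triangles: C(162, 3) = 695520.
Each occurs with probability p³ ≈ (0.2357)³ ≈ 1.309457e-02.
By linearity: E[X] = C(162, 3)·p³ ≈ 695520 · 1.309457e-02 ≈ 9107.5353.
Since α = 1/2 < 1, p = c/n^{1/2} ≫ 1/n is above the triangle threshold p ~ 1/n. Asymptotically E[X] ~ (c³/6)·n^{3(1−α)} = (3³/6)·n^{1.5} → ∞; triangles are abundant w.h.p.

E[X] ≈ 9107.5353; in regime p = Θ(1/n^{1/2}) E[X] diverges (above the triangle threshold p ~ 1/n).


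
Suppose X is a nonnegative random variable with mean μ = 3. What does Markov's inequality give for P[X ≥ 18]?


μ = E[X] = 3, a = 18.
Markov: P[X ≥ 18] ≤ μ/a = (3)/18 = 1/6.
Numerically: ≈ 0.16667.
(Since a = 18 > μ = 3.00000, the bound 1/6 is < 1 and informative.)

P[X ≥ 18] ≤ 1/6 ≈ 0.16667.


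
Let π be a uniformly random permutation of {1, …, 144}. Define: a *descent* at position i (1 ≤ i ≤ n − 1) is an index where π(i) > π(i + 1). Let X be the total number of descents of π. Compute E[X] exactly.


Write X = Σ X_I over i = 1, …, 143, with X_I the indicator of one descent.
There are 143 indicators.
For each fixed i, the pair (π(i), π(i+1)) is a uniformly random ordered pair of distinct values from {1, …, 144}; by symmetry P[π(i) > π(i+1)] = 1/2.
By linearity: E[X] = 143 · (1/2) = (144 − 1) · (1/2) = 143/2 ≈ 71.5000.

E[X] = 143/2 = 71.5000.


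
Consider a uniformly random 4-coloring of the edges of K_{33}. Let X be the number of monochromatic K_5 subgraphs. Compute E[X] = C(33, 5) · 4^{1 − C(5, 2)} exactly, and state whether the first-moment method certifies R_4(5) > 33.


E[X] = C(33, 5) · 4^{1 − 10} = 237336 · 4^{−9} = 237336/262144.
As a reduced fraction: E[X] = 29667/32768 ≈ 0.9053650.
Is E[X] < 1? YES.
Since E[X] < 1, there exists a 4-coloring of K_{33} with no monochromatic K_5; hence R_4(5) > 33.

E[X] = 29667/32768 ≈ 0.9053650; E[X] < 1, so R_4(5) > 33.


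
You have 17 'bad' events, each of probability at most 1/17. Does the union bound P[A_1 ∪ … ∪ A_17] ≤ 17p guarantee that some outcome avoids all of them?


Union bound: P[∪_{i=1}^{17} A_i] ≤ Σ_i P[A_i] ≤ 17·p = 17·(1/17) = 1.
Numerically: 1 ≈ 1.0000000.
Is 1 < 1? NO.
Since the bound 1 is ≥ 1, the union bound is uninformative here; it does NOT by itself certify existence.

17·p = 1 ≈ 1.0000000; existence NOT certified by the union bound.


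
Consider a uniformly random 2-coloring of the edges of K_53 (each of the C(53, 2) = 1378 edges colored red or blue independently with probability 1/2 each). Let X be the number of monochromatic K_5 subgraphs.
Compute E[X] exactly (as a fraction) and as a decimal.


Let X = Σ_S X_S over the C(53, 5) = 2869685 subsets S of size 5, where X_S = 1 if the K_5 on S is monochromatic.
For a fixed S, the K_5 on S has C(5, 2) = 10 edges. P[all 10 edges red] = (1/2)^10, and likewise for blue, so P[monochromatic] = 2·(1/2)^10 = 2^{1 − 10} = 1/512.
By linearity of expectation: E[X] = C(53, 5) · 2^{1 − 10} = 2869685 · 1/512 = 2869685/512.
Numerically: E[X] ≈ 5604.853516.

E[X] = C(53,5)·2^(1−C(5,2)) = 2869685/512 ≈ 5604.853516.


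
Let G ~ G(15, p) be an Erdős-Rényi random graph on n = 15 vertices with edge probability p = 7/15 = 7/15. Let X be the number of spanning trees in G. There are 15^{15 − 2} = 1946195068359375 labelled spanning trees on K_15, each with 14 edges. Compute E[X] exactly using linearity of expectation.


K_15 has 15^{15 − 2} = 1946195068359375 labelled spanning trees.
For each such spanning tree H, let X_H = 1 if all 14 edges of H are present in G. Then P[X_H = 1] = p^{14} = (7/15)^{14} = 678223072849/29192926025390625.
Summing the indicators: E[X] = Σ_H E[X_H] = 1946195068359375 · p^{14} = 1946195068359375 · 678223072849/29192926025390625 = 678223072849/15.
Numerically: E[X] ≈ 4.52e+10.

E[X] = 1946195068359375 · (7/15)^{14} = 678223072849/15 ≈ 4.52e+10.


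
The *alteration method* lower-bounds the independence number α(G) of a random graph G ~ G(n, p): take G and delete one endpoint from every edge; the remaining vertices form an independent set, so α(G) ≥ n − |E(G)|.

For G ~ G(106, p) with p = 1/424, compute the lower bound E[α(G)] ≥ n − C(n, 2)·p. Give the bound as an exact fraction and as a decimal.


E[|E(G)|] = C(106, 2)·p = 5565 · (1/424) = 105/8.
E[α(G)] ≥ n − E[|E(G)|] = 106 − 105/8 = 743/8.
Numerically: ≈ 92.875000.
(This is only a lower bound; the true E[α(G)] may be larger.)

E[α(G)] ≥ 743/8 ≈ 92.875000.


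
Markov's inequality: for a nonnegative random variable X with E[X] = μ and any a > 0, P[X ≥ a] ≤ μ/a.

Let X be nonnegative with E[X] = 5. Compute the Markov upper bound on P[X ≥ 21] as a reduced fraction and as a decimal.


μ = E[X] = 5, a = 21.
Markov: P[X ≥ 21] ≤ μ/a = (5)/21 = 5/21.
Numerically: ≈ 0.238095.
(Since a = 21 > μ = 5.000000, the bound 5/21 is < 1 and informative.)

P[X ≥ 21] ≤ 5/21 ≈ 0.238095.


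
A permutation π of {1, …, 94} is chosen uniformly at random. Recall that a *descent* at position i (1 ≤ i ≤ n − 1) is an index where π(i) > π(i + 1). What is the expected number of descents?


Write X = Σ X_I over i = 1, …, 93, with X_I the indicator of one descent.
There are 93 indicators.
For each fixed i, the pair (π(i), π(i+1)) is a uniformly random ordered pair of distinct values from {1, …, 94}; by symmetry P[π(i) > π(i+1)] = 1/2.
By linearity: E[X] = 93 · (1/2) = (94 − 1) · (1/2) = 93/2 ≈ 46.5000.

E[X] = 93/2 = 46.5000.


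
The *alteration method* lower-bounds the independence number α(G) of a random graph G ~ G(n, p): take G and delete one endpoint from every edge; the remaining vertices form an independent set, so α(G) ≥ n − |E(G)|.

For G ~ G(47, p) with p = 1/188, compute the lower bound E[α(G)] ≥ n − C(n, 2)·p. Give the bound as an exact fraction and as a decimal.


E[|E(G)|] = C(47, 2)·p = 1081 · (1/188) = 23/4.
E[α(G)] ≥ n − E[|E(G)|] = 47 − 23/4 = 165/4.
Numerically: ≈ 41.250000.
(This is only a lower bound; the true E[α(G)] may be larger.)

E[α(G)] ≥ 165/4 ≈ 41.250000.


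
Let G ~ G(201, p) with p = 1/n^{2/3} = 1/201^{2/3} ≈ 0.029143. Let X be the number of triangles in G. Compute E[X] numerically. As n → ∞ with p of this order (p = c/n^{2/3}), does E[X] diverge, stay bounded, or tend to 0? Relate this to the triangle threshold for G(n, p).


Number of potential triangles: C(201, 3) = 1333300.
Each occurs with probability p³ ≈ (0.029143)³ ≈ 2.4751863e-05.
By linearity: E[X] = C(201, 3)·p³ ≈ 1333300 · 2.4751863e-05 ≈ 33.00166.
Since α = 2/3 < 1, p = c/n^{2/3} ≫ 1/n is above the triangle threshold p ~ 1/n. Asymptotically E[X] ~ (c³/6)·n^{3(1−α)} = (1³/6)·n^{1} → ∞; triangles are abundant w.h.p.

E[X] ≈ 33.00166; in regime p = Θ(1/n^{2/3}) E[X] diverges (above the triangle threshold p ~ 1/n).


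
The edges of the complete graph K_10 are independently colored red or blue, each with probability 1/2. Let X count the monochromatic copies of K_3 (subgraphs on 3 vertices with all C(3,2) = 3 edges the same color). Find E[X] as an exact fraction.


Let X = Σ_S X_S over the C(10, 3) = 120 subsets S of size 3, where X_S = 1 if the K_3 on S is monochromatic.
For a fixed S, the K_3 on S has C(3, 2) = 3 edges. P[all 3 edges red] = (1/2)^3, and likewise for blue, so P[monochromatic] = 2·(1/2)^3 = 2^{1 − 3} = 1/4.
Summing: E[X] = C(10, 3) · 2^{1 − 3} = 120 · 1/4 = 30.
Numerically: E[X] ≈ 30.000.

E[X] = C(10,3)·2^(1−C(3,2)) = 30 ≈ 30.000.


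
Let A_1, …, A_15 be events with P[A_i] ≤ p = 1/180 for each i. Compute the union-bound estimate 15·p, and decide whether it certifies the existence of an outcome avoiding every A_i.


Union bound: P[∪_{i=1}^{15} A_i] ≤ Σ_i P[A_i] ≤ 15·p = 15·(1/180) = 1/12.
Numerically: 1/12 ≈ 0.0833333.
Is 1/12 < 1? YES.
Since P[∪ A_i] ≤ 1/12 < 1, the complement has P[∩ A_i^c] ≥ 1 − 1/12 = 11/12 > 0, so some outcome avoids every A_i.

15·p = 1/12 ≈ 0.0833333; existence CERTIFIED by the union bound.


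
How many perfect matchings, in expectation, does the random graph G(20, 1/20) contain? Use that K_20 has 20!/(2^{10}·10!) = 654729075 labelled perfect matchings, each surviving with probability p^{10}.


K_20 has 20!/(2^{10}·10!) = 654729075 labelled perfect matchings.
For each such perfect matching H, let X_H = 1 if all 10 edges of H are present in G. Then P[X_H = 1] = p^{10} = (1/20)^{10} = 1/10240000000000.
By linearity: E[X] = Σ_H E[X_H] = 654729075 · p^{10} = 654729075 · 1/10240000000000 = 26189163/409600000000.
Numerically: E[X] ≈ 6.3938e-05.

E[X] = 654729075 · (1/20)^{10} = 26189163/409600000000 ≈ 6.3938e-05.


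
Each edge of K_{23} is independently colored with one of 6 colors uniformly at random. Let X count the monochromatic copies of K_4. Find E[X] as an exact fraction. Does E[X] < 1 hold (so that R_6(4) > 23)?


E[X] = C(23, 4) · 6^{1 − 6} = 8855 · 6^{−5} = 8855/7776.
As a reduced fraction: E[X] = 8855/7776 ≈ 1.1387603.
Is E[X] < 1? NO.
Since E[X] ≥ 1, the first-moment bound is inconclusive at n = 23; it does NOT by itself certify R_6(4) > 23.

E[X] = 8855/7776 ≈ 1.1387603; E[X] ≥ 1; first-moment method inconclusive here.


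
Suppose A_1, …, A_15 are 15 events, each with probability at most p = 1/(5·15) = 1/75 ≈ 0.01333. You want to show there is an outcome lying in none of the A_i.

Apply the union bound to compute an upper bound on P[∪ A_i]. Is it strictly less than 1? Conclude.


Union bound: P[∪_{i=1}^{15} A_i] ≤ Σ_i P[A_i] ≤ 15·p = 15·(1/75) = 1/5.
Numerically: 1/5 ≈ 0.20000.
Is 1/5 < 1? YES.
Since P[∪ A_i] ≤ 1/5 < 1, the complement has P[∩ A_i^c] ≥ 1 − 1/5 = 4/5 > 0, so some outcome avoids every A_i.

15·p = 1/5 ≈ 0.20000; existence CERTIFIED by the union bound.


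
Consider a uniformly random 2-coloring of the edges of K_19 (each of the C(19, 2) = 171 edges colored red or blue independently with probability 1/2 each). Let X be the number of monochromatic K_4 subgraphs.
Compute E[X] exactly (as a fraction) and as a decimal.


Let X = Σ_S X_S over the C(19, 4) = 3876 subsets S of size 4, where X_S = 1 if the K_4 on S is monochromatic.
For a fixed S, the K_4 on S has C(4, 2) = 6 edges. P[all 6 edges red] = (1/2)^6, and likewise for blue, so P[monochromatic] = 2·(1/2)^6 = 2^{1 − 6} = 1/32.
Summing: E[X] = C(19, 4) · 2^{1 − 6} = 3876 · 1/32 = 969/8.
Numerically: E[X] ≈ 121.1250.

E[X] = C(19,4)·2^(1−C(4,2)) = 969/8 ≈ 121.1250.


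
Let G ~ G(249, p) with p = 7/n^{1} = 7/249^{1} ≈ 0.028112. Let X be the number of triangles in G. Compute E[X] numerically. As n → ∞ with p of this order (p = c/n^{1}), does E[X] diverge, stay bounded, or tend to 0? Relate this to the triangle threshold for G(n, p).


Number of potential triangles: C(249, 3) = 2542124.
Each occurs with probability p³ ≈ (0.028112)³ ≈ 2.2217546e-05.
By linearity: E[X] = C(249, 3)·p³ ≈ 2542124 · 2.2217546e-05 ≈ 56.47976.
Here α = 1, so p = 7/n is exactly at the triangle threshold p ~ 1/n. Asymptotically E[X] → c³/6 = 7³/6 = 343/6 ≈ 57.16667, a bounded constant. In this regime the triangle count is asymptotically Poisson(c³/6).

E[X] ≈ 56.47976; in regime p = Θ(1/n^{1}) E[X] stays bounded (at the triangle threshold p ~ 1/n).


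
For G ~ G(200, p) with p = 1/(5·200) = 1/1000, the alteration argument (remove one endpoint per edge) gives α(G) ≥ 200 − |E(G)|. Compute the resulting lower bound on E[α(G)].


E[|E(G)|] = C(200, 2)·p = 19900 · (1/1000) = 199/10.
E[α(G)] ≥ n − E[|E(G)|] = 200 − 199/10 = 1801/10.
Numerically: ≈ 180.100.
(This is only a lower bound; the true E[α(G)] may be larger.)

E[α(G)] ≥ 1801/10 ≈ 180.100.


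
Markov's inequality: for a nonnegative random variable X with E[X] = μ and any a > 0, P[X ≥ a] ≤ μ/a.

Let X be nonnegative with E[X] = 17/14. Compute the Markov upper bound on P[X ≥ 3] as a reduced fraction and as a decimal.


μ = E[X] = 17/14, a = 3.
Markov: P[X ≥ 3] ≤ μ/a = (17/14)/3 = 17/42.
Numerically: ≈ 0.40476.
(Since a = 3 > μ = 1.21429, the bound 17/42 is < 1 and informative.)

P[X ≥ 3] ≤ 17/42 ≈ 0.40476.


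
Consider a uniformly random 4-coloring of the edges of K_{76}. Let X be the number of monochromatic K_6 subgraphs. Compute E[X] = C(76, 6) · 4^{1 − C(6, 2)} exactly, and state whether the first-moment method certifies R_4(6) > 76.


E[X] = C(76, 6) · 4^{1 − 15} = 218618940 · 4^{−14} = 218618940/268435456.
As a reduced fraction: E[X] = 54654735/67108864 ≈ 0.8144190.
Is E[X] < 1? YES.
Since E[X] < 1, there exists a 4-coloring of K_{76} with no monochromatic K_6; hence R_4(6) > 76.

E[X] = 54654735/67108864 ≈ 0.8144190; E[X] < 1, so R_4(6) > 76.


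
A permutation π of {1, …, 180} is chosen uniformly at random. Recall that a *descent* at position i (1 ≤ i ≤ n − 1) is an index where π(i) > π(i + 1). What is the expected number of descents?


Write X = Σ X_I over i = 1, …, 179, with X_I the indicator of one descent.
There are 179 indicators.
For each fixed i, the pair (π(i), π(i+1)) is a uniformly random ordered pair of distinct values from {1, …, 180}; by symmetry P[π(i) > π(i+1)] = 1/2.
By linearity: E[X] = 179 · (1/2) = (180 − 1) · (1/2) = 179/2 ≈ 89.5000.

E[X] = 179/2 = 89.5000.


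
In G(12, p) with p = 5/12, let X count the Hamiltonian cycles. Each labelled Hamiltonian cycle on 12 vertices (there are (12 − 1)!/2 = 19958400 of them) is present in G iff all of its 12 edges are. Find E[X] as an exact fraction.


K_12 has (12 − 1)!/2 = 19958400 labelled Hamiltonian cycles.
For each such Hamiltonian cycle H, let X_H = 1 if all 12 edges of H are present in G. Then P[X_H = 1] = p^{12} = (5/12)^{12} = 244140625/8916100448256.
By linearity: E[X] = Σ_H E[X_H] = 19958400 · p^{12} = 19958400 · 244140625/8916100448256 = 469970703125/859963392.
Numerically: E[X] ≈ 546.5.

E[X] = 19958400 · (5/12)^{12} = 469970703125/859963392 ≈ 546.5.


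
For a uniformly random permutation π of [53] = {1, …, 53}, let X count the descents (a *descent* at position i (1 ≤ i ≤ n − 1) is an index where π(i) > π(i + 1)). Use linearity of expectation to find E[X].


Write X = Σ X_I over i = 1, …, 52, with X_I the indicator of one descent.
There are 52 indicators.
For each fixed i, the pair (π(i), π(i+1)) is a uniformly random ordered pair of distinct values from {1, …, 53}; by symmetry P[π(i) > π(i+1)] = 1/2.
By linearity: E[X] = 52 · (1/2) = (53 − 1) · (1/2) = 26 ≈ 26.0000.

E[X] = 26 = 26.0000.


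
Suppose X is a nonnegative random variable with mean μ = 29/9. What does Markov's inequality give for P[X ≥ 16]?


μ = E[X] = 29/9, a = 16.
Markov: P[X ≥ 16] ≤ μ/a = (29/9)/16 = 29/144.
Numerically: ≈ 0.20139.
(Since a = 16 > μ = 3.22222, the bound 29/144 is < 1 and informative.)

P[X ≥ 16] ≤ 29/144 ≈ 0.20139.


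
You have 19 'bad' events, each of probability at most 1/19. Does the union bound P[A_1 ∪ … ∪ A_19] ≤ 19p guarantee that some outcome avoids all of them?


Union bound: P[∪_{i=1}^{19} A_i] ≤ Σ_i P[A_i] ≤ 19·p = 19·(1/19) = 1.
Numerically: 1 ≈ 1.00000.
Is 1 < 1? NO.
Since the bound 1 is ≥ 1, the union bound is uninformative here; it does NOT by itself certify existence.

19·p = 1 ≈ 1.00000; existence NOT certified by the union bound.


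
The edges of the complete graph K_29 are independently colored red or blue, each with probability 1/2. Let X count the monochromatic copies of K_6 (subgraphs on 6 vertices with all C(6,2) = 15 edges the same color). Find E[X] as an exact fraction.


Let X = Σ_S X_S over the C(29, 6) = 475020 subsets S of size 6, where X_S = 1 if the K_6 on S is monochromatic.
For a fixed S, the K_6 on S has C(6, 2) = 15 edges. P[all 15 edges red] = (1/2)^15, and likewise for blue, so P[monochromatic] = 2·(1/2)^15 = 2^{1 − 15} = 1/16384.
By linearity of expectation: E[X] = C(29, 6) · 2^{1 − 15} = 475020 · 1/16384 = 118755/4096.
Numerically: E[X] ≈ 28.992920.

E[X] = C(29,6)·2^(1−C(6,2)) = 118755/4096 ≈ 28.992920.


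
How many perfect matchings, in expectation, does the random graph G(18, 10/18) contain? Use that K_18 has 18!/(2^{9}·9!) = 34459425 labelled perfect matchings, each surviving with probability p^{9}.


K_18 has 18!/(2^{9}·9!) = 34459425 labelled perfect matchings.
For each such perfect matching H, let X_H = 1 if all 9 edges of H are present in G. Then P[X_H = 1] = p^{9} = (5/9)^{9} = 1953125/387420489.
By linearity of expectation: E[X] = Σ_H E[X_H] = 34459425 · p^{9} = 34459425 · 1953125/387420489 = 830908203125/4782969.
Numerically: E[X] ≈ 1.737e+05.

E[X] = 34459425 · (5/9)^{9} = 830908203125/4782969 ≈ 1.737e+05.


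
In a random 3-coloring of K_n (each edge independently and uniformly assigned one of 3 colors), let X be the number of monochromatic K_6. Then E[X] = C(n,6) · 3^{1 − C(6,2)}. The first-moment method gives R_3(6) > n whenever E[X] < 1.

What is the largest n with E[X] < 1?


We need C(n, 6) · 3^{1 − 15} < 1, i.e. C(n, 6) < 3^{15 − 1} = 4782969.
Check values of n near the boundary:
  n = 35: C(35, 6) = 1623160; 1623160 < 4782969? YES
  n = 36: C(36, 6) = 1947792; 1947792 < 4782969? YES
  n = 37: C(37, 6) = 2324784; 2324784 < 4782969? YES
  n = 38: C(38, 6) = 2760681; 2760681 < 4782969? YES
  n = 39: C(39, 6) = 3262623; 3262623 < 4782969? YES
  n = 40: C(40, 6) = 3838380; 3838380 < 4782969? YES
  n = 41: C(41, 6) = 4496388; 4496388 < 4782969? YES
  n = 42: C(42, 6) = 5245786; 5245786 < 4782969? NO
  n = 43: C(43, 6) = 6096454; 6096454 < 4782969? NO
The largest n with C(n, 6) < 4782969 is n = 41 (where E[X] = 1498796/1594323 ≈ 0.9400830). Hence R_3(6) > 41, i.e. R_3(6) ≥ 42.

Largest n = 41; hence R_3(6) > 41.


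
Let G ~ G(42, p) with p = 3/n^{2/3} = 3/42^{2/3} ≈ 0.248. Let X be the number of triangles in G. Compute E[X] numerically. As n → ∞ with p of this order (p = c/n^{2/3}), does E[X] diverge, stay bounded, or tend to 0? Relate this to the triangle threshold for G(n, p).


Number of potential triangles: C(42, 3) = 11480.
Each occurs with probability p³ ≈ (0.248)³ ≈ 1.53061e-02.
By linearity: E[X] = C(42, 3)·p³ ≈ 11480 · 1.53061e-02 ≈ 175.714.
Since α = 2/3 < 1, p = c/n^{2/3} ≫ 1/n is above the triangle threshold p ~ 1/n. Asymptotically E[X] ~ (c³/6)·n^{3(1−α)} = (3³/6)·n^{1} → ∞; triangles are abundant w.h.p.

E[X] ≈ 175.714; in regime p = Θ(1/n^{2/3}) E[X] diverges (above the triangle threshold p ~ 1/n).


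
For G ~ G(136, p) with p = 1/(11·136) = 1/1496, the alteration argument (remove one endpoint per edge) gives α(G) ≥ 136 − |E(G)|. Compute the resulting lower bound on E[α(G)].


E[|E(G)|] = C(136, 2)·p = 9180 · (1/1496) = 135/22.
E[α(G)] ≥ n − E[|E(G)|] = 136 − 135/22 = 2857/22.
Numerically: ≈ 129.864.
(This is only a lower bound; the true E[α(G)] may be larger.)

E[α(G)] ≥ 2857/22 ≈ 129.864.


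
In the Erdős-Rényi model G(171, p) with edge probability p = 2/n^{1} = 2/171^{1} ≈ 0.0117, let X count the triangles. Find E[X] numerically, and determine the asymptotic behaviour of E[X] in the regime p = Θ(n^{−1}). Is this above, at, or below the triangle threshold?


Number of potential triangles: C(171, 3) = 818805.
Each occurs with probability p³ ≈ (0.0117)³ ≈ 1.59993e-06.
By linearity: E[X] = C(171, 3)·p³ ≈ 818805 · 1.59993e-06 ≈ 1.310.
Here α = 1, so p = 2/n is exactly at the triangle threshold p ~ 1/n. Asymptotically E[X] → c³/6 = 2³/6 = 4/3 ≈ 1.333, a bounded constant. In this regime the triangle count is asymptotically Poisson(c³/6).

E[X] ≈ 1.310; in regime p = Θ(1/n^{1}) E[X] stays bounded (at the triangle threshold p ~ 1/n).


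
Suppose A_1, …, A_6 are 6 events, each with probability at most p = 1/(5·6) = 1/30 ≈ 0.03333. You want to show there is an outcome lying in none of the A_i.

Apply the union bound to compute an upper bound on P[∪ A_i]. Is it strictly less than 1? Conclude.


Union bound: P[∪_{i=1}^{6} A_i] ≤ Σ_i P[A_i] ≤ 6·p = 6·(1/30) = 1/5.
Numerically: 1/5 ≈ 0.20000.
Is 1/5 < 1? YES.
Since P[∪ A_i] ≤ 1/5 < 1, the complement has P[∩ A_i^c] ≥ 1 − 1/5 = 4/5 > 0, so some outcome avoids every A_i.

6·p = 1/5 ≈ 0.20000; existence CERTIFIED by the union bound.


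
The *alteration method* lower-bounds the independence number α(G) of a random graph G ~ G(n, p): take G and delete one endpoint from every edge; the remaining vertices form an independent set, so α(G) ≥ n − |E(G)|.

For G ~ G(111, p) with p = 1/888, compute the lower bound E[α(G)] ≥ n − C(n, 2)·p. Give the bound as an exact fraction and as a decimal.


E[|E(G)|] = C(111, 2)·p = 6105 · (1/888) = 55/8.
E[α(G)] ≥ n − E[|E(G)|] = 111 − 55/8 = 833/8.
Numerically: ≈ 104.1250.
(This is only a lower bound; the true E[α(G)] may be larger.)

E[α(G)] ≥ 833/8 ≈ 104.1250.


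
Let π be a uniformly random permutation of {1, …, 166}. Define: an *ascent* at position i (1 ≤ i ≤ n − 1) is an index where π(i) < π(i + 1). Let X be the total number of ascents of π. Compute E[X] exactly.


Write X = Σ X_I over i = 1, …, 165, with X_I the indicator of one ascent.
There are 165 indicators.
For each fixed i, the pair (π(i), π(i+1)) is a uniformly random ordered pair of distinct values from {1, …, 166}; by symmetry P[π(i) < π(i+1)] = 1/2.
By linearity: E[X] = 165 · (1/2) = (166 − 1) · (1/2) = 165/2 ≈ 82.500.

E[X] = 165/2 = 82.500.


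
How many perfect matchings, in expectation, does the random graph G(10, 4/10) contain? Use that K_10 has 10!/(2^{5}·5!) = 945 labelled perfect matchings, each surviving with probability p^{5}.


K_10 has 10!/(2^{5}·5!) = 945 labelled perfect matchings.
For each such perfect matching H, let X_H = 1 if all 5 edges of H are present in G. Then P[X_H = 1] = p^{5} = (2/5)^{5} = 32/3125.
By linearity: E[X] = Σ_H E[X_H] = 945 · p^{5} = 945 · 32/3125 = 6048/625.
Numerically: E[X] ≈ 9.677.

E[X] = 945 · (2/5)^{5} = 6048/625 ≈ 9.677.


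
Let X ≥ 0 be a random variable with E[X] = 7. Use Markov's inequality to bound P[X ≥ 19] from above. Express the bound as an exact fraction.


μ = E[X] = 7, a = 19.
Markov: P[X ≥ 19] ≤ μ/a = (7)/19 = 7/19.
Numerically: ≈ 0.3684.
(Since a = 19 > μ = 7.0000, the bound 7/19 is < 1 and informative.)

P[X ≥ 19] ≤ 7/19 ≈ 0.3684.


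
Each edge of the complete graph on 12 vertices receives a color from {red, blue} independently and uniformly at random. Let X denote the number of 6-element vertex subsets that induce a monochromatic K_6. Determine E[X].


Let X = Σ_S X_S over the C(12, 6) = 924 subsets S of size 6, where X_S = 1 if the K_6 on S is monochromatic.
For a fixed S, the K_6 on S has C(6, 2) = 15 edges. P[all 15 edges red] = (1/2)^15, and likewise for blue, so P[monochromatic] = 2·(1/2)^15 = 2^{1 − 15} = 1/16384.
By linearity: E[X] = C(12, 6) · 2^{1 − 15} = 924 · 1/16384 = 231/4096.
Numerically: E[X] ≈ 0.056396.

E[X] = C(12,6)·2^(1−C(6,2)) = 231/4096 ≈ 0.056396.


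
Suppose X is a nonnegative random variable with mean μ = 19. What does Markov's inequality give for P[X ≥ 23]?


μ = E[X] = 19, a = 23.
Markov: P[X ≥ 23] ≤ μ/a = (19)/23 = 19/23.
Numerically: ≈ 0.8261.
(Since a = 23 > μ = 19.0000, the bound 19/23 is < 1 and informative.)

P[X ≥ 23] ≤ 19/23 ≈ 0.8261.


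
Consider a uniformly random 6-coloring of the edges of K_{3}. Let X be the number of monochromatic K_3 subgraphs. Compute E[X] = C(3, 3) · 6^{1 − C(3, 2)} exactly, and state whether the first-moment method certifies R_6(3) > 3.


E[X] = C(3, 3) · 6^{1 − 3} = 1 · 6^{−2} = 1/36.
As a reduced fraction: E[X] = 1/36 ≈ 0.02778.
Is E[X] < 1? YES.
Since E[X] < 1, there exists a 6-coloring of K_{3} with no monochromatic K_3; hence R_6(3) > 3.

E[X] = 1/36 ≈ 0.02778; E[X] < 1, so R_6(3) > 3.
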